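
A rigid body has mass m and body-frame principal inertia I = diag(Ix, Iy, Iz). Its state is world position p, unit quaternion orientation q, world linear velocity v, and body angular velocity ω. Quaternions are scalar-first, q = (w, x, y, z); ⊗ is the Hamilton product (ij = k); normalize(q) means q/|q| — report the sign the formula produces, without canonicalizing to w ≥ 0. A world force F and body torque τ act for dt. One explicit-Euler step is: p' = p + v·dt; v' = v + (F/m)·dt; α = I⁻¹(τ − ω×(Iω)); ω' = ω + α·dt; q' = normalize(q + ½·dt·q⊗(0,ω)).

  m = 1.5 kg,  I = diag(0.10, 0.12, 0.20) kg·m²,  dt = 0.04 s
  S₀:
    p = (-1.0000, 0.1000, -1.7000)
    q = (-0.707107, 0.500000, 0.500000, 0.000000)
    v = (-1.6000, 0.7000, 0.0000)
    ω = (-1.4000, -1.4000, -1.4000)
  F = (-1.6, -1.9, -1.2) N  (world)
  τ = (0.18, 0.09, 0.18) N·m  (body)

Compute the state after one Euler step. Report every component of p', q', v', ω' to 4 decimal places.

p' = (-1.0640, 0.1280, -1.7000)
q' = (-0.6783, 0.5052, 0.5332, 0.0198)
v' = (-1.6427, 0.6493, -0.0320)
ω' = (-1.3907, -1.3047, -1.3718)

p + v·dt = (-1.0640, 0.1280, -1.7000)
v' = v + a·dt = (-1.6427, 0.6493, -0.0320)
gyro term ω×Iω = (0.1568, -0.1960, 0.0392)
α = I⁻¹(τ − ω×Iω) = (0.2320, 2.3833, 0.7040)
ω + α·dt = (-1.3907, -1.3047, -1.3718)
q⊗(0,ω) = (1.4000000, 0.2899498, 1.6899498, 0.9899498)
q' = normalize(q + ½dt·q⊗(0,ω)) = (-0.6783, 0.5052, 0.5332, 0.0198)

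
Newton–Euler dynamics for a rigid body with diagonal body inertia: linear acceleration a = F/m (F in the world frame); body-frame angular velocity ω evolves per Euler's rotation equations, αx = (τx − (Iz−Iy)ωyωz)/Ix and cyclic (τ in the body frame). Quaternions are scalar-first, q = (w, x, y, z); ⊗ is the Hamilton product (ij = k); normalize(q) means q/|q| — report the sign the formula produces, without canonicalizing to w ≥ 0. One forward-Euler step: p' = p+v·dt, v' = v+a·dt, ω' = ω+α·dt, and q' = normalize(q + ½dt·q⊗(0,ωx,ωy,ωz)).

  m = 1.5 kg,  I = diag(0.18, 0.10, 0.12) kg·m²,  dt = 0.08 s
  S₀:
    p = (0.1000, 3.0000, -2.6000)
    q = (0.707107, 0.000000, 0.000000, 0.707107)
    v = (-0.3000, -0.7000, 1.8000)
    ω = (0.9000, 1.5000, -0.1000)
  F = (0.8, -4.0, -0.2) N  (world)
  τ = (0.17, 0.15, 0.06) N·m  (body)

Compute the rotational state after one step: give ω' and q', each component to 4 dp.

angular accel α = (0.9611, 1.5540, 1.4000)
ω' = ω + α·dt = (0.9769, 1.6243, 0.0120)
q⊗(0,ω) = (0.0707107, -0.4242642, 1.6970568, -0.0707107)
q' = normalize(q + ½dt·q⊗(0,ω)) = (0.7082, -0.0169, 0.0677, 0.7026)

ω' = (0.9769, 1.6243, 0.0120)
q' = (0.7082, -0.0169, 0.0677, 0.7026)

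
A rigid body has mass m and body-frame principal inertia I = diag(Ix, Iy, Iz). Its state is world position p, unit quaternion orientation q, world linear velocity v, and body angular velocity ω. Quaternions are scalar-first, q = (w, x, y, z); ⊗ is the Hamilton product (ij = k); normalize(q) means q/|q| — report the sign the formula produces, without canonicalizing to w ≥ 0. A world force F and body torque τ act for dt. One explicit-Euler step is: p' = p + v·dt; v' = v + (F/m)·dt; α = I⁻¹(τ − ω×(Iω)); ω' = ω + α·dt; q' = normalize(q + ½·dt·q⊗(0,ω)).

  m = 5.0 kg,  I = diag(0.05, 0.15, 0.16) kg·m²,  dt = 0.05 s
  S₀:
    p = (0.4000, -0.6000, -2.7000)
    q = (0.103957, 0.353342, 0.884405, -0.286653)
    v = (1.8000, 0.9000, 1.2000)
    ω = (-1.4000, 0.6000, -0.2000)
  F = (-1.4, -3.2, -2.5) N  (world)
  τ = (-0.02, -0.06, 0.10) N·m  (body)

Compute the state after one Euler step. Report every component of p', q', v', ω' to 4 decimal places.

p' = (0.4900, -0.5550, -2.6400)
q' = (0.1015, 0.3493, 0.8971, -0.2507)
v' = (1.7860, 0.8680, 1.1750)
ω' = (-1.4188, 0.5903, -0.1425)

p' = p + v·dt = (0.4900, -0.5550, -2.6400)
v + (F/m)dt = (1.7860, 0.8680, 1.1750)
(τ − ω×Iω)/I = (-0.3760, -0.1947, 1.1500)
ω' = ω + α·dt = (-1.4188, 0.5903, -0.1425)
q⊗(0,ω) = (-0.0932948, -0.1504290, 0.5343568, 1.4293808)
q' = normalize(q + ½dt·q⊗(0,ω)) = (0.1015, 0.3493, 0.8971, -0.2507)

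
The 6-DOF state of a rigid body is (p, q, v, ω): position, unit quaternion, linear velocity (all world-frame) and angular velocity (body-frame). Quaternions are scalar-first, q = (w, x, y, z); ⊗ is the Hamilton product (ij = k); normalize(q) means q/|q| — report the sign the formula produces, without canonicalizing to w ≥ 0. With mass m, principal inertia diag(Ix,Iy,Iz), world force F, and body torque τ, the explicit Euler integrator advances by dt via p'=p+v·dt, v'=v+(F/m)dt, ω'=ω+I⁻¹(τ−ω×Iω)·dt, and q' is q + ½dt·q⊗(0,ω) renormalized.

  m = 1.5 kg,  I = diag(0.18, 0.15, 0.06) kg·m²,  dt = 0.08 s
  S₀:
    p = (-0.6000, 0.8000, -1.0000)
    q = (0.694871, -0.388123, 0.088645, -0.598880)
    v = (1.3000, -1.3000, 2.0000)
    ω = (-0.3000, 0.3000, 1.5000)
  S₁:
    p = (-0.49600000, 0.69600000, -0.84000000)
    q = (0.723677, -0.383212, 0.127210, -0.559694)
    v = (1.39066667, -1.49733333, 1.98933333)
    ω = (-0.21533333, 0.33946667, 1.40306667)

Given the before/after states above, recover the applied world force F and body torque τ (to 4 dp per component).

F = (1.7000, -3.7000, -0.2000)
τ = (0.1500, 0.0200, -0.0700)

velocity change Δv = (0.09066667, -0.19733333, -0.01066667)
F = m·Δv/dt = (1.7000, -3.7000, -0.2000)
ω₁ − ω₀ = (0.08466667, 0.03946667, -0.09693333)
precession coupling = (-0.0405, -0.0540, 0.0027)
τ = I·(Δω/dt) + ω₀×(Iω₀) = (0.1500, 0.0200, -0.0700)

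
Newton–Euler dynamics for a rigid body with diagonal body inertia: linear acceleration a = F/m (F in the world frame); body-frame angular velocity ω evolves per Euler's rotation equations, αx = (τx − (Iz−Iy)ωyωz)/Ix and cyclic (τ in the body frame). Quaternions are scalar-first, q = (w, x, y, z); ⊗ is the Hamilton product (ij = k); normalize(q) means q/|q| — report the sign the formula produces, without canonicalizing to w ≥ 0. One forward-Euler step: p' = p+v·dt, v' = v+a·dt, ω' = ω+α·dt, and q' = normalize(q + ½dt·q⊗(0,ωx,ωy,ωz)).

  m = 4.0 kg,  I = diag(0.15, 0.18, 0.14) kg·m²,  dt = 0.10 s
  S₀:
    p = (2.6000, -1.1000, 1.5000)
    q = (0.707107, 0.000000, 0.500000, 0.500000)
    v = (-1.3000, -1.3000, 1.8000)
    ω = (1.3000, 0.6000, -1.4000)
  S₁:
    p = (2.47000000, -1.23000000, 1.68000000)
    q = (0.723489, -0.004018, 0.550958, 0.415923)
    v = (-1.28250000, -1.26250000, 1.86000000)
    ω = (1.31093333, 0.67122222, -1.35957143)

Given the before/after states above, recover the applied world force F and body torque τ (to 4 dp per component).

F = (0.7000, 1.5000, 2.4000)
τ = (0.0500, 0.1100, 0.0800)

ω₁ − ω₀ = (0.01093333, 0.07122222, 0.04042857)
ω₀×(Iω₀) = (0.0336, -0.0182, 0.0234)
I·α + gyro = (0.0500, 0.1100, 0.0800)
Δv = v₁−v₀ = (0.01750000, 0.03750000, 0.06000000)
applied force F = (0.7000, 1.5000, 2.4000)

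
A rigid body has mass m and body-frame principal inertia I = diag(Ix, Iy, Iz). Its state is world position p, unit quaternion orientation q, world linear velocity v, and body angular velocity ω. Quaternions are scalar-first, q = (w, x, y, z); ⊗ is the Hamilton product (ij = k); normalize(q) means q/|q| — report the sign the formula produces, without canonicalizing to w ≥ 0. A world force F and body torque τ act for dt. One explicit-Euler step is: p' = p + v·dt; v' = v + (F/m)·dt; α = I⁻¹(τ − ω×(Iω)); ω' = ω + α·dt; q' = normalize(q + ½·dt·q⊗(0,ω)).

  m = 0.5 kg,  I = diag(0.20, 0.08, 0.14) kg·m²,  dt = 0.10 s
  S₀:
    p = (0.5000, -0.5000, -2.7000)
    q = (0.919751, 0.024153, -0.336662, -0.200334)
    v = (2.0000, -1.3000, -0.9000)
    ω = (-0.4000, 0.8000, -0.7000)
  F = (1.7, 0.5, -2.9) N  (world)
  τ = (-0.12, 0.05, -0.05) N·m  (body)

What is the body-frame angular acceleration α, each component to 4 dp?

ω×(Iω) gyroscopic = (-0.0336, 0.0168, 0.0384)
α = I⁻¹(τ − ω×Iω) = (-0.4320, 0.4150, -0.6314)

α = (-0.4320, 0.4150, -0.6314)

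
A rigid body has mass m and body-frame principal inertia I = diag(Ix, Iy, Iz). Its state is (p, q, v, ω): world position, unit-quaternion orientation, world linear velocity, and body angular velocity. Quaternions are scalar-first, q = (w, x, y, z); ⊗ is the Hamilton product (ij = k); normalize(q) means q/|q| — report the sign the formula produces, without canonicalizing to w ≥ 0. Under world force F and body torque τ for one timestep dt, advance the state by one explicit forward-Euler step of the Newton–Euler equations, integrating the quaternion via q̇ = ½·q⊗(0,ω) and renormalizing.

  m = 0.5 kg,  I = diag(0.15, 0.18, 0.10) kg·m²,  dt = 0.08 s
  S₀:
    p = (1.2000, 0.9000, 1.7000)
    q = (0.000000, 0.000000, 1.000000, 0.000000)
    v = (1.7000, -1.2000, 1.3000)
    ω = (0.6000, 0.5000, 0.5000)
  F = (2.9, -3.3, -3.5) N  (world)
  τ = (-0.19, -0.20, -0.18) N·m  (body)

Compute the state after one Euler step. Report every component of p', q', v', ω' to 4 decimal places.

α = I⁻¹(τ − ω×Iω) = (-1.1333, -1.1944, -1.8900)
ω' = ω + α·dt = (0.5093, 0.4044, 0.3488)
Hamilton product q⊗(0,ω) = (-0.5000000, 0.5000000, 0.0000000, -0.6000000)
q' = normalize(q + ½dt·q⊗(0,ω)) = (-0.0200, 0.0200, 0.9993, -0.0240)
linear accel F/m = (5.8000, -6.6000, -7.0000)
new position p' = (1.3360, 0.8040, 1.8040)
v' = v + a·dt = (2.1640, -1.7280, 0.7400)

p' = (1.3360, 0.8040, 1.8040)
q' = (-0.0200, 0.0200, 0.9993, -0.0240)
v' = (2.1640, -1.7280, 0.7400)
ω' = (0.5093, 0.4044, 0.3488)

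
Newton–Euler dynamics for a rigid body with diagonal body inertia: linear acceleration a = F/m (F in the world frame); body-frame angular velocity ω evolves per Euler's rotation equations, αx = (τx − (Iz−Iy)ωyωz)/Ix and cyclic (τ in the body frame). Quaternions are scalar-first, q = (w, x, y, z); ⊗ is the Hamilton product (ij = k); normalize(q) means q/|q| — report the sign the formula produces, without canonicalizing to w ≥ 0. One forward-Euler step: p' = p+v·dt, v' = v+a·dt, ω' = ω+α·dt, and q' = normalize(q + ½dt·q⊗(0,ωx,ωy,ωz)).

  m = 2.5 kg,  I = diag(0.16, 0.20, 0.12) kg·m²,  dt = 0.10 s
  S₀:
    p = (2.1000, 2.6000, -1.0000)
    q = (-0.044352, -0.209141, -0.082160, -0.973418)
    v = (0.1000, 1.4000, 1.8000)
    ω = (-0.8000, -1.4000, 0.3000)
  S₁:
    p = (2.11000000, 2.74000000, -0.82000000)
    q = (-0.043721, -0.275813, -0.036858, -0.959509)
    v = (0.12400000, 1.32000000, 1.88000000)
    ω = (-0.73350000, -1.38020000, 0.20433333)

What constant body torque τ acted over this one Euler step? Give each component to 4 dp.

rate change Δω = (0.06650000, 0.01980000, -0.09566667)
gyro term ω₀×Iω₀ = (0.0336, -0.0096, 0.0448)
applied torque τ = (0.1400, 0.0300, -0.0700)

τ = (0.1400, 0.0300, -0.0700)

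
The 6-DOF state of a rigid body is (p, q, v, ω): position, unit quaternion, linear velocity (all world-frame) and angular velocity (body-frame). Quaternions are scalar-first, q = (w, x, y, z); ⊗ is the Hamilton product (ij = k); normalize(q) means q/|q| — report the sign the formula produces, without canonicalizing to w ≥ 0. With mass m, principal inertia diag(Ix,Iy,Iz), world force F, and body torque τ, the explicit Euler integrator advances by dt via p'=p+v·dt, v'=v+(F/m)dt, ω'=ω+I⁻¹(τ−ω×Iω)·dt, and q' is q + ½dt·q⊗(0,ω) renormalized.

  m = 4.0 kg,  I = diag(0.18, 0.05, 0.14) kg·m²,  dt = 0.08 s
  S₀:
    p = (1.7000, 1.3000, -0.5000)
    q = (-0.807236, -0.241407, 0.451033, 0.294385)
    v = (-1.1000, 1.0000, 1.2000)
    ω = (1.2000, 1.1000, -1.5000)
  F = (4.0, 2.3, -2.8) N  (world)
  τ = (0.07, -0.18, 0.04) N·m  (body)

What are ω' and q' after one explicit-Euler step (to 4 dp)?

α = I⁻¹(τ − ω×Iω) = (1.2139, -2.1600, 1.5114)
ω + α·dt = (1.2971, 0.9272, -1.3791)
2q̇ = q⊗(0,ω) = (0.2351296, -1.9690562, -0.8968081, 0.4040667)
q + ½dt·q⊗(0,ω), renormalized = (-0.7947, -0.3189, 0.4135, 0.3093)

ω' = (1.2971, 0.9272, -1.3791)
q' = (-0.7947, -0.3189, 0.4135, 0.3093)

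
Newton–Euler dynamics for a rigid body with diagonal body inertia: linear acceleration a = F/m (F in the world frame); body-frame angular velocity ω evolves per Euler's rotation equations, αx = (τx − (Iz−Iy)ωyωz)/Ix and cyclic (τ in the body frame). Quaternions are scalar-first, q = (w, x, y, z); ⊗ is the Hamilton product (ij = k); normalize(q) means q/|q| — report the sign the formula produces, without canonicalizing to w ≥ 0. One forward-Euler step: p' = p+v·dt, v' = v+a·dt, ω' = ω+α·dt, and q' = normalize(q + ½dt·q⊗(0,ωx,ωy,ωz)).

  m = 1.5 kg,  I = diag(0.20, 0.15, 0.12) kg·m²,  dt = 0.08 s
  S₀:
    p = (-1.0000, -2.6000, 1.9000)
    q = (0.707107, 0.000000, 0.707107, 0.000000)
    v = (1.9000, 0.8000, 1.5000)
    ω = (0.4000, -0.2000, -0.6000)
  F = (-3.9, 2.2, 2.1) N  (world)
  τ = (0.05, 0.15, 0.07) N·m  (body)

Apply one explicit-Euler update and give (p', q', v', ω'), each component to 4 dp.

gyro term ω×Iω = (-0.0036, -0.0192, 0.0040)
angular accel α = (0.2680, 1.1280, 0.5500)
ω' = ω + α·dt = (0.4214, -0.1098, -0.5560)
q⊗(0,ω) = (0.1414214, -0.1414214, -0.1414214, -0.7071070)
q + ½dt·q⊗(0,ω), renormalized = (0.7124, -0.0057, 0.7011, -0.0283)
a = (-2.6000, 1.4667, 1.4000)
p' = p + v·dt = (-0.8480, -2.5360, 2.0200)
v' = v + a·dt = (1.6920, 0.9173, 1.6120)

p' = (-0.8480, -2.5360, 2.0200)
q' = (0.7124, -0.0057, 0.7011, -0.0283)
v' = (1.6920, 0.9173, 1.6120)
ω' = (0.4214, -0.1098, -0.5560)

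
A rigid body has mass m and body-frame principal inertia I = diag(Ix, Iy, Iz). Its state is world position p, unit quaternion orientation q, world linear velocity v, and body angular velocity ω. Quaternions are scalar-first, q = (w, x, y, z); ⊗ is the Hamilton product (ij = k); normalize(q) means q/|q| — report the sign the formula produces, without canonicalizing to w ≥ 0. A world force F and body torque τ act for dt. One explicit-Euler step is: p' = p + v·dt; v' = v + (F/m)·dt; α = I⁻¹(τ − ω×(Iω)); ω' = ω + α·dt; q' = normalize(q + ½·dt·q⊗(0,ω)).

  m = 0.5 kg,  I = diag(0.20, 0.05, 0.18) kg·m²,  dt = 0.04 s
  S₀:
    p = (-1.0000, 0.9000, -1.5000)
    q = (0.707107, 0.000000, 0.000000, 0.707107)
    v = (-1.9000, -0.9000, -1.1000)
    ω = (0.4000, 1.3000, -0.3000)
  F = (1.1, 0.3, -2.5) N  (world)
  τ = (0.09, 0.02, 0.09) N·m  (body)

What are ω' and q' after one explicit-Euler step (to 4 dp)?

α = I⁻¹(τ − ω×Iω) = (0.7035, 0.4480, 0.9333)
ω + α·dt = (0.4281, 1.3179, -0.2627)
2q̇ = q⊗(0,ω) = (0.2121321, -0.6363963, 1.2020819, -0.2121321)
q' = normalize(q + ½dt·q⊗(0,ω)) = (0.7111, -0.0127, 0.0240, 0.7026)

ω' = (0.4281, 1.3179, -0.2627)
q' = (0.7111, -0.0127, 0.0240, 0.7026)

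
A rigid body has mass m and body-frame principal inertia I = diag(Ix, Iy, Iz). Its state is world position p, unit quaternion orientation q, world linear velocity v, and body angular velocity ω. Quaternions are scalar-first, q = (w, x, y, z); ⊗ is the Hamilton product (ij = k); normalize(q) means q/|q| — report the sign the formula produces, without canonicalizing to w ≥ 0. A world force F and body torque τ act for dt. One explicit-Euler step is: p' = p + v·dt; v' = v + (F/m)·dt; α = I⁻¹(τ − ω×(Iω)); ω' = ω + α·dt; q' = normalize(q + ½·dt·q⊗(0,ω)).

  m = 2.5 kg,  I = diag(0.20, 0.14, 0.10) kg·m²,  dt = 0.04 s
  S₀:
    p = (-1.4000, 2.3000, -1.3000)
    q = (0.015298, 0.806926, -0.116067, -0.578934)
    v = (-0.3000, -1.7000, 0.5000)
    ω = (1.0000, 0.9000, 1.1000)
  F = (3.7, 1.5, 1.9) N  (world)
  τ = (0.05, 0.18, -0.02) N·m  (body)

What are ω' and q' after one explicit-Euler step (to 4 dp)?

(τ − ω×Iω)/I = (0.4480, 0.5000, 0.3400)
new body rate ω' = (1.0179, 0.9200, 1.1136)
Hamilton product q⊗(0,ω) = (-0.0656383, 0.4086649, -1.4527844, 0.8591282)
q + ½dt·q⊗(0,ω), renormalized = (0.0140, 0.8146, -0.1450, -0.5614)

ω' = (1.0179, 0.9200, 1.1136)
q' = (0.0140, 0.8146, -0.1450, -0.5614)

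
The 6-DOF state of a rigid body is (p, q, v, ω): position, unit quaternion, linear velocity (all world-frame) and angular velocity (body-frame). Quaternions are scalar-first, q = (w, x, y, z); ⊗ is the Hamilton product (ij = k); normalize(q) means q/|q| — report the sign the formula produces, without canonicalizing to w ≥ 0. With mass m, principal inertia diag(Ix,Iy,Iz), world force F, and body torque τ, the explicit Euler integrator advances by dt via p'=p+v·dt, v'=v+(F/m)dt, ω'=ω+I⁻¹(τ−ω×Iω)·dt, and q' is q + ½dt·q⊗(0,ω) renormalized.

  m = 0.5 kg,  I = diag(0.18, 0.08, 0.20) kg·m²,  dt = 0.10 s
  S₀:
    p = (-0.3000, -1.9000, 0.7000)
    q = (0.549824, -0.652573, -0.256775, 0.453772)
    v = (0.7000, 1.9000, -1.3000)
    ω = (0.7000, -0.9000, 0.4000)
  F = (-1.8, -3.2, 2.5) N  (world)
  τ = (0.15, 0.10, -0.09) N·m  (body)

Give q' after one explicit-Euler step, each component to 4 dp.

q' = (0.5510, -0.6169, -0.2521, 0.5022)

2q̇ = q⊗(0,ω) = (0.0441948, 0.6905616, 0.0838280, 0.9869878)
updated quaternion q' = (0.5510, -0.6169, -0.2521, 0.5022)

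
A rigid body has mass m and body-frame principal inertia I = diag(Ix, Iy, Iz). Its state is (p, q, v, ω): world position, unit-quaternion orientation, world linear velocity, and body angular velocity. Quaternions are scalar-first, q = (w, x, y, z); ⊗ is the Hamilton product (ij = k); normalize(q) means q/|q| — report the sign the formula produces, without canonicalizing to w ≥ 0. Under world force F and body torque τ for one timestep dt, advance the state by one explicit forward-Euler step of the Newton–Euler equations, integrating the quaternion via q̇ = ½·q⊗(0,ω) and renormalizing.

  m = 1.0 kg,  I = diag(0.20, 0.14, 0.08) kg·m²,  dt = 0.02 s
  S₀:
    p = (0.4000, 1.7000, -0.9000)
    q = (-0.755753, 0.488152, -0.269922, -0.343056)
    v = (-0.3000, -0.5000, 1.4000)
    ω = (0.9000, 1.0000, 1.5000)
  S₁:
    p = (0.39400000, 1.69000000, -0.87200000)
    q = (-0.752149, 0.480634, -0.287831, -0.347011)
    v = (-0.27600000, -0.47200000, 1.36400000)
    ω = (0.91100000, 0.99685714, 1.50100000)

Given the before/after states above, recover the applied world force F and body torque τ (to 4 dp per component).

ω₁ − ω₀ = (0.01100000, -0.00314286, 0.00100000)
ω₀×(Iω₀) = (-0.0900, 0.1620, -0.0540)
applied torque τ = (0.0200, 0.1400, -0.0500)
Δv = v₁−v₀ = (0.02400000, 0.02800000, -0.03600000)
applied force F = (1.2000, 1.4000, -1.8000)

F = (1.2000, 1.4000, -1.8000)
τ = (0.0200, 0.1400, -0.0500)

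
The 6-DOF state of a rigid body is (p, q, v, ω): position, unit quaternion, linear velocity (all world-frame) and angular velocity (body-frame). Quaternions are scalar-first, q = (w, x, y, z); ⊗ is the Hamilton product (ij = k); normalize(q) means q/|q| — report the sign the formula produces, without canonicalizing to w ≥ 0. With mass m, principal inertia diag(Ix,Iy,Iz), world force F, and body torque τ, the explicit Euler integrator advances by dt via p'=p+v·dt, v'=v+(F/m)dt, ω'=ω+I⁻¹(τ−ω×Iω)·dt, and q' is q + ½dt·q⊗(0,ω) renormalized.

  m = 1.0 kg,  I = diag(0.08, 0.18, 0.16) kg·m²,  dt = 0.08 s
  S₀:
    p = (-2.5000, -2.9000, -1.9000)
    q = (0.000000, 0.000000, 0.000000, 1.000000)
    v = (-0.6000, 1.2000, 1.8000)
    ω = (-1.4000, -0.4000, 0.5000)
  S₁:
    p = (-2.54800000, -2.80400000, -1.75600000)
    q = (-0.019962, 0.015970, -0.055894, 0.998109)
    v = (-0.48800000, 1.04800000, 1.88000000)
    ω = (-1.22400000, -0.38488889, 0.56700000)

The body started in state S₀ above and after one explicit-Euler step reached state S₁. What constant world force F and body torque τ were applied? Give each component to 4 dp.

F = (1.4000, -1.9000, 1.0000)
τ = (0.1800, 0.0900, 0.1900)

Δω = ω₁−ω₀ = (0.17600000, 0.01511111, 0.06700000)
I·α + gyro = (0.1800, 0.0900, 0.1900)
Δv = v₁−v₀ = (0.11200000, -0.15200000, 0.08000000)
m·(v₁−v₀)/dt = (1.4000, -1.9000, 1.0000)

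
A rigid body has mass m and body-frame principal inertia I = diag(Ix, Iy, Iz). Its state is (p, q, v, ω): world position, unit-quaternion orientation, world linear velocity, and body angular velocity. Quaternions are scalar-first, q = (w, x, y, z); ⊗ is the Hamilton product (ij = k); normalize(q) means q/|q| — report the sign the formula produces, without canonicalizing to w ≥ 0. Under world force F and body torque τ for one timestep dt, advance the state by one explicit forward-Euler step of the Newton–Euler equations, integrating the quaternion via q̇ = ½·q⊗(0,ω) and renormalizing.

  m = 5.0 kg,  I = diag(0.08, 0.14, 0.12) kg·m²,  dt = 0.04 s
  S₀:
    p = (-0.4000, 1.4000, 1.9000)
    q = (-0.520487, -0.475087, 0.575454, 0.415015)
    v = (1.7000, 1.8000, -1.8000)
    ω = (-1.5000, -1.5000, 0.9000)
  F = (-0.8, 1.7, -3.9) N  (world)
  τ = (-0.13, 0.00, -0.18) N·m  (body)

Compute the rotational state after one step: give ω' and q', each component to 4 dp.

(τ − ω×Iω)/I = (-1.9625, -0.3857, -2.6250)
ω + α·dt = (-1.5785, -1.5154, 0.7950)
2q̇ = q⊗(0,ω) = (-0.2229630, 1.9211616, 0.5857863, 1.1073732)
updated quaternion q' = (-0.5244, -0.4362, 0.5865, 0.4367)

ω' = (-1.5785, -1.5154, 0.7950)
q' = (-0.5244, -0.4362, 0.5865, 0.4367)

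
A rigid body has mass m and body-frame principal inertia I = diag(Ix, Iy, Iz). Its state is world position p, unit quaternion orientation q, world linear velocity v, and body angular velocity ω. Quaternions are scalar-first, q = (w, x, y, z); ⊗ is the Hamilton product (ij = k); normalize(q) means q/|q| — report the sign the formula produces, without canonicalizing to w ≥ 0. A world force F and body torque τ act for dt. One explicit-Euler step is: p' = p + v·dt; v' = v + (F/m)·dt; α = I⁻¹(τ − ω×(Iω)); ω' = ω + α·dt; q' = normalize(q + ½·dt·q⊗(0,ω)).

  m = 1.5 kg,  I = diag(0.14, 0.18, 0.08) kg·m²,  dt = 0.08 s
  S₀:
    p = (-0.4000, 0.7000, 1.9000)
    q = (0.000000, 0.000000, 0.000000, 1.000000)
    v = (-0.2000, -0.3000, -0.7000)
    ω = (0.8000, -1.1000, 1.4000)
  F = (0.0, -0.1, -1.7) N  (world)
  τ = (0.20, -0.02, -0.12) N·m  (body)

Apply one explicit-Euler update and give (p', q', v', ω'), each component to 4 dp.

p' = (-0.4160, 0.6760, 1.8440)
q' = (-0.0558, 0.0439, 0.0319, 0.9970)
v' = (-0.2000, -0.3053, -0.7907)
ω' = (0.8263, -1.1388, 1.3152)

(τ − ω×Iω)/I = (0.3286, -0.4844, -1.0600)
ω + α·dt = (0.8263, -1.1388, 1.3152)
2q̇ = q⊗(0,ω) = (-1.4000000, 1.1000000, 0.8000000, 0.0000000)
q' = normalize(q + ½dt·q⊗(0,ω)) = (-0.0558, 0.0439, 0.0319, 0.9970)
a = F/m = (0.0000, -0.0667, -1.1333)
new position p' = (-0.4160, 0.6760, 1.8440)
new velocity v' = (-0.2000, -0.3053, -0.7907)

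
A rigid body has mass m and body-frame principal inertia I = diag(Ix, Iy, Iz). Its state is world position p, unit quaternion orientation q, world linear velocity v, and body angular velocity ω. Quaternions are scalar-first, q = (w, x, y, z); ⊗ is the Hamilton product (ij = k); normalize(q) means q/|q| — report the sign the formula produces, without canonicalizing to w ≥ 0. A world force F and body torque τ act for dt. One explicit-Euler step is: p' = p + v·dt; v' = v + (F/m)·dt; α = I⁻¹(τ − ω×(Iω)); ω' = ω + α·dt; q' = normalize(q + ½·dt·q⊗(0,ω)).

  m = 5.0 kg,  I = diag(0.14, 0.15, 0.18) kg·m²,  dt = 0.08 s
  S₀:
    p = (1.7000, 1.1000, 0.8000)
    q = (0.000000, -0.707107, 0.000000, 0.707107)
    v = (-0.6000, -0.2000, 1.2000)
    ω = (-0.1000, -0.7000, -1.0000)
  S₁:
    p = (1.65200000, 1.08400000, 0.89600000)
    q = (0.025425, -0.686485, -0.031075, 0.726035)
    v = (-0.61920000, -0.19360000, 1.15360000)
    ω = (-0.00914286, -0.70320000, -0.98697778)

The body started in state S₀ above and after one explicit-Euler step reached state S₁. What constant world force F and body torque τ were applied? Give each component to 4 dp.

F = (-1.2000, 0.4000, -2.9000)
τ = (0.1800, -0.0100, 0.0300)

v₁ − v₀ = (-0.01920000, 0.00640000, -0.04640000)
m·(v₁−v₀)/dt = (-1.2000, 0.4000, -2.9000)
ω₁ − ω₀ = (0.09085714, -0.00320000, 0.01302222)
precession coupling = (0.0210, -0.0040, 0.0007)
I·α + gyro = (0.1800, -0.0100, 0.0300)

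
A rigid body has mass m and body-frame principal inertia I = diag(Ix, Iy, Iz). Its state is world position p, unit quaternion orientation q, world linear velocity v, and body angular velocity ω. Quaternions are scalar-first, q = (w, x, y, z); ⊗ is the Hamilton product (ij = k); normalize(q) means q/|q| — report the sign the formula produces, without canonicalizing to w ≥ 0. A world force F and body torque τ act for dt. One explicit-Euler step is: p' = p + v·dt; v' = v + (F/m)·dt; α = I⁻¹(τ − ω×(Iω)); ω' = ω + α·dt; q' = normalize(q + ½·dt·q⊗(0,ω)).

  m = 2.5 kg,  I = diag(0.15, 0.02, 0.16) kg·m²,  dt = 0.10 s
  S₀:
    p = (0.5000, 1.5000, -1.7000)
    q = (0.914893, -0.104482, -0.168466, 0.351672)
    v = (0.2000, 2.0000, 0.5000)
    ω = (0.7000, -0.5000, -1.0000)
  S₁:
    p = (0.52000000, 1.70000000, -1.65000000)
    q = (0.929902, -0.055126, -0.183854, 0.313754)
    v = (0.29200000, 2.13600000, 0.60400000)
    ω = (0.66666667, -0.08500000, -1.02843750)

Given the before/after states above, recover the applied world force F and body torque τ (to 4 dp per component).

F = (2.3000, 3.4000, 2.6000)
τ = (0.0200, 0.0900, 0.0000)

rate change Δω = (-0.03333333, 0.41500000, -0.02843750)
ω₀×(Iω₀) = (0.0700, 0.0070, 0.0455)
applied torque τ = (0.0200, 0.0900, 0.0000)
velocity change Δv = (0.09200000, 0.13600000, 0.10400000)
F = m·Δv/dt = (2.3000, 3.4000, 2.6000)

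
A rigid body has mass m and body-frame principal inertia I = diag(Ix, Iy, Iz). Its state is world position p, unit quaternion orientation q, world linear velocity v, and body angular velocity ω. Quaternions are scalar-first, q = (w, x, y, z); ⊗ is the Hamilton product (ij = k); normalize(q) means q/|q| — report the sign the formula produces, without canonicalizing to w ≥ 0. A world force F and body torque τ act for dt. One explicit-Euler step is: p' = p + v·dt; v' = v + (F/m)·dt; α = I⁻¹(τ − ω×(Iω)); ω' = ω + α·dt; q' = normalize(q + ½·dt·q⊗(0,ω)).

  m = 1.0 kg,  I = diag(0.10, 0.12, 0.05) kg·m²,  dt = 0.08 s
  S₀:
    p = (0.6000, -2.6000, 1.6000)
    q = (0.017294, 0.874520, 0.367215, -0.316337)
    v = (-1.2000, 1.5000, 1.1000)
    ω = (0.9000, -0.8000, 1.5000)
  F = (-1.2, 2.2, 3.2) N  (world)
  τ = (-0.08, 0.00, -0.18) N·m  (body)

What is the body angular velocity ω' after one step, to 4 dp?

ω' = (0.7688, -0.8450, 1.2350)

(τ − ω×Iω)/I = (-1.6400, -0.5625, -3.3120)
ω + α·dt = (0.7688, -0.8450, 1.2350)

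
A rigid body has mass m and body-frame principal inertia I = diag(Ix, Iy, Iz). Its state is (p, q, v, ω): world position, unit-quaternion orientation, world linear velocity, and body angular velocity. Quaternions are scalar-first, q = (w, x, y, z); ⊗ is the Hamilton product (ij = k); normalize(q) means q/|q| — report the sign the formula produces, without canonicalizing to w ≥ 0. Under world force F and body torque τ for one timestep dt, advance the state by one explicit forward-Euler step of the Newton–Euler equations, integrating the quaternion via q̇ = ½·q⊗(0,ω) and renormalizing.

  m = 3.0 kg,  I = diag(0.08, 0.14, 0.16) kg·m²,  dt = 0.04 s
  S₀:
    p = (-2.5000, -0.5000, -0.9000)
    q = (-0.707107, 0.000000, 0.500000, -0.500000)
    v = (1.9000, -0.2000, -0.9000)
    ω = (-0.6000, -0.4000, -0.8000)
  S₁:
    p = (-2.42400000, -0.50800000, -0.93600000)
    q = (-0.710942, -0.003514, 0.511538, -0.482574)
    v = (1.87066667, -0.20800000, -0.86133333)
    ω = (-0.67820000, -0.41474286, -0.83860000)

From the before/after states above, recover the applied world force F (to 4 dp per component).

velocity change Δv = (-0.02933333, -0.00800000, 0.03866667)
F = m·Δv/dt = (-2.2000, -0.6000, 2.9000)

F = (-2.2000, -0.6000, 2.9000)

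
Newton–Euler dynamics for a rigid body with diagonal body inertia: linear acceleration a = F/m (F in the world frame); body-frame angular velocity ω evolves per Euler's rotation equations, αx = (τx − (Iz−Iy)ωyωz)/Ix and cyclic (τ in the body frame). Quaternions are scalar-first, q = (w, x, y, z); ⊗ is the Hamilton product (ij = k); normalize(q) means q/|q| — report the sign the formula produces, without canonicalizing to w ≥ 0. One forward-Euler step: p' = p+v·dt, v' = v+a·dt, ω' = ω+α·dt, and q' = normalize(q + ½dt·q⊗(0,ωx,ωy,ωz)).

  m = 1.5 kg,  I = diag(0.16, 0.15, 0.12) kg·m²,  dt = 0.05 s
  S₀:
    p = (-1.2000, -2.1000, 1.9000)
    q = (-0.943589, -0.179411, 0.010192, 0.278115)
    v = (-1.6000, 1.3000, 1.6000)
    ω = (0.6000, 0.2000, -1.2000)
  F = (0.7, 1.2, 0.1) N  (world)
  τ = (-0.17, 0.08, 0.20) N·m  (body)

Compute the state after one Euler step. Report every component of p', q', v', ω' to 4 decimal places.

p' = (-1.2800, -2.0350, 1.9800)
q' = (-0.9321, -0.1951, 0.0043, 0.3052)
v' = (-1.5767, 1.3400, 1.6033)
ω' = (0.5446, 0.2363, -1.1162)

precession coupling ω×(Iω) = (0.0072, -0.0288, -0.0012)
angular accel α = (-1.1075, 0.7253, 1.6767)
new body rate ω' = (0.5446, 0.2363, -1.1162)
Hamilton product q⊗(0,ω) = (0.4393462, -0.6340068, -0.2371420, 1.0903094)
q + ½dt·q⊗(0,ω), renormalized = (-0.9321, -0.1951, 0.0043, 0.3052)
p + v·dt = (-1.2800, -2.0350, 1.9800)
new velocity v' = (-1.5767, 1.3400, 1.6033)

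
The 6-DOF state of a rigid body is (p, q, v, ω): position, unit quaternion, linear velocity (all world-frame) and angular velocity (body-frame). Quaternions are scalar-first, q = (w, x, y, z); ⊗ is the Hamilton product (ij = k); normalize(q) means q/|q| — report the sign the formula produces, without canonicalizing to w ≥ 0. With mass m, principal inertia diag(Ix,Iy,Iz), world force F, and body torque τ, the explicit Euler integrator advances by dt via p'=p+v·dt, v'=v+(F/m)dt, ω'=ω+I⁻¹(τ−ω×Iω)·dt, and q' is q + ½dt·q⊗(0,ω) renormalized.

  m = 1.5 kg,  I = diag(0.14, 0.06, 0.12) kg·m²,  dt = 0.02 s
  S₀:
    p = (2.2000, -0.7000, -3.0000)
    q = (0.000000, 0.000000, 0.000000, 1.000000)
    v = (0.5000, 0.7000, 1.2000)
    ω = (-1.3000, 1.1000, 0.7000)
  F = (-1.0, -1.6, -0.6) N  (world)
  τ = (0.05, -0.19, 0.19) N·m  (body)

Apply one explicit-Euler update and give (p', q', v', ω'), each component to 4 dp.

new position p' = (2.2100, -0.6860, -2.9760)
v' = v + a·dt = (0.4867, 0.6787, 1.1920)
ω×(Iω) gyroscopic = (0.0462, -0.0182, 0.1144)
angular accel α = (0.0271, -2.8633, 0.6300)
new body rate ω' = (-1.2995, 1.0427, 0.7126)
q⊗(0,ω) = (-0.7000000, -1.1000000, -1.3000000, 0.0000000)
updated quaternion q' = (-0.0070, -0.0110, -0.0130, 0.9998)

p' = (2.2100, -0.6860, -2.9760)
q' = (-0.0070, -0.0110, -0.0130, 0.9998)
v' = (0.4867, 0.6787, 1.1920)
ω' = (-1.2995, 1.0427, 0.7126)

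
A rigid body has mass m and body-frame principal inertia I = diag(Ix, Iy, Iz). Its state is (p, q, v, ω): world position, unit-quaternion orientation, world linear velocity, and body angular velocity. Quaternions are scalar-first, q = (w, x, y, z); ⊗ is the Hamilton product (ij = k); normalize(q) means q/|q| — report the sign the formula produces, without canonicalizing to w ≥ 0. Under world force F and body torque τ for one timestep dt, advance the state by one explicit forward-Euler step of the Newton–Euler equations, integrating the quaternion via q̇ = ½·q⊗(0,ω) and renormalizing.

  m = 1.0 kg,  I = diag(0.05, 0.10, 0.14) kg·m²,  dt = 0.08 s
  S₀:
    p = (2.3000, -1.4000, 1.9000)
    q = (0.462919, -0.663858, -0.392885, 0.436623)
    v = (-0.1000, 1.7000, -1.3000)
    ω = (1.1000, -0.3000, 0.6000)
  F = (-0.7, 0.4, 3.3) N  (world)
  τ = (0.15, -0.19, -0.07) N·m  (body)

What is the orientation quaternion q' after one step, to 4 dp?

q' = (0.4763, -0.6468, -0.3628, 0.4724)

Hamilton product q⊗(0,ω) = (0.3504045, 0.4044668, 0.7397244, 0.9090823)
q' = normalize(q + ½dt·q⊗(0,ω)) = (0.4763, -0.6468, -0.3628, 0.4724)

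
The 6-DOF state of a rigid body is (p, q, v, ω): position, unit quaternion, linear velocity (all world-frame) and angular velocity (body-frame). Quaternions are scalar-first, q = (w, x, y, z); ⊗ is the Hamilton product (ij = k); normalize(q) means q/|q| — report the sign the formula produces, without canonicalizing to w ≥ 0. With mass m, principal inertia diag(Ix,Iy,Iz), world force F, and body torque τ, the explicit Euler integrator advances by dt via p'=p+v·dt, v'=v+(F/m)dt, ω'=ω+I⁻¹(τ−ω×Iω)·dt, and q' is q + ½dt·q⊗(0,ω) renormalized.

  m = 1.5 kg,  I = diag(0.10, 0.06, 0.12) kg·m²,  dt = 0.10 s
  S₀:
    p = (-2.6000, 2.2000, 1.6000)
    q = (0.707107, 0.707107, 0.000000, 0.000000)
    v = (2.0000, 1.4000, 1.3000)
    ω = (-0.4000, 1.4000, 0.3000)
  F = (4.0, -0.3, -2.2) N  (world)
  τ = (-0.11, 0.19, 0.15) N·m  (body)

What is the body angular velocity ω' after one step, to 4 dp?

ω' = (-0.5352, 1.7127, 0.4063)

ω×(Iω) gyroscopic = (0.0252, 0.0024, 0.0224)
α = I⁻¹(τ − ω×Iω) = (-1.3520, 3.1267, 1.0633)
ω' = ω + α·dt = (-0.5352, 1.7127, 0.4063)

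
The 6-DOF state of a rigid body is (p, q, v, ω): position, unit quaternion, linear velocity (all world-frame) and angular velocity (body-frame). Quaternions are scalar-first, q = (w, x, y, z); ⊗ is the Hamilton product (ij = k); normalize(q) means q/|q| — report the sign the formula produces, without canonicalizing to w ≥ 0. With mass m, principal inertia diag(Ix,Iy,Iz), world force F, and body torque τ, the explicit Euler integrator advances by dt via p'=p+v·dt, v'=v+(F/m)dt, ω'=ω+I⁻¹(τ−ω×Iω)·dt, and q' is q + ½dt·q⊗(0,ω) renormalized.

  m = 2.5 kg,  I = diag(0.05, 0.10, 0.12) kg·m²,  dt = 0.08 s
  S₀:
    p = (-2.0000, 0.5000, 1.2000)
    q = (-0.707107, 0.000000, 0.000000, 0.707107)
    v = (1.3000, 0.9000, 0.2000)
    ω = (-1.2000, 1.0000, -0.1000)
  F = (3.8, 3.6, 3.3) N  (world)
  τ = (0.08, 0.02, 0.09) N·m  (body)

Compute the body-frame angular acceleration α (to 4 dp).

ω×(Iω) gyroscopic = (-0.0020, -0.0084, -0.0600)
(τ − ω×Iω)/I = (1.6400, 0.2840, 1.2500)

α = (1.6400, 0.2840, 1.2500)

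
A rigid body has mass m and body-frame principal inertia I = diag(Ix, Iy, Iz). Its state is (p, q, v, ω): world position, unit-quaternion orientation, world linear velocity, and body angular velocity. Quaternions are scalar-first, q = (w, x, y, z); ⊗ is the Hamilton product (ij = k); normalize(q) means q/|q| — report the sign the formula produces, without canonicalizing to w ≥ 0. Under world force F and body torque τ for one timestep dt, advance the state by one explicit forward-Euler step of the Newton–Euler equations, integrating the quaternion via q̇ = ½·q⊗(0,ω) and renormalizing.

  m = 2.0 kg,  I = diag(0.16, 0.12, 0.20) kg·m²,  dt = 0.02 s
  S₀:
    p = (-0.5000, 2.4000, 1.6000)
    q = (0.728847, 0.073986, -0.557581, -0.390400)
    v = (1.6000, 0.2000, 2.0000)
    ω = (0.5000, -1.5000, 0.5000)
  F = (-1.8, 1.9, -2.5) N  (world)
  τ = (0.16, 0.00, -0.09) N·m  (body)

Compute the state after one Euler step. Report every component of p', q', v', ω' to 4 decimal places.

angular accel α = (1.3750, 0.0833, -0.6000)
ω' = ω + α·dt = (0.5275, -1.4983, 0.4880)
q⊗(0,ω) = (-0.6781645, -0.4999670, -1.3254635, 0.5322350)
q + ½dt·q⊗(0,ω), renormalized = (0.7220, 0.0690, -0.5708, -0.3850)
a = F/m = (-0.9000, 0.9500, -1.2500)
p + v·dt = (-0.4680, 2.4040, 1.6400)
v' = v + a·dt = (1.5820, 0.2190, 1.9750)

p' = (-0.4680, 2.4040, 1.6400)
q' = (0.7220, 0.0690, -0.5708, -0.3850)
v' = (1.5820, 0.2190, 1.9750)
ω' = (0.5275, -1.4983, 0.4880)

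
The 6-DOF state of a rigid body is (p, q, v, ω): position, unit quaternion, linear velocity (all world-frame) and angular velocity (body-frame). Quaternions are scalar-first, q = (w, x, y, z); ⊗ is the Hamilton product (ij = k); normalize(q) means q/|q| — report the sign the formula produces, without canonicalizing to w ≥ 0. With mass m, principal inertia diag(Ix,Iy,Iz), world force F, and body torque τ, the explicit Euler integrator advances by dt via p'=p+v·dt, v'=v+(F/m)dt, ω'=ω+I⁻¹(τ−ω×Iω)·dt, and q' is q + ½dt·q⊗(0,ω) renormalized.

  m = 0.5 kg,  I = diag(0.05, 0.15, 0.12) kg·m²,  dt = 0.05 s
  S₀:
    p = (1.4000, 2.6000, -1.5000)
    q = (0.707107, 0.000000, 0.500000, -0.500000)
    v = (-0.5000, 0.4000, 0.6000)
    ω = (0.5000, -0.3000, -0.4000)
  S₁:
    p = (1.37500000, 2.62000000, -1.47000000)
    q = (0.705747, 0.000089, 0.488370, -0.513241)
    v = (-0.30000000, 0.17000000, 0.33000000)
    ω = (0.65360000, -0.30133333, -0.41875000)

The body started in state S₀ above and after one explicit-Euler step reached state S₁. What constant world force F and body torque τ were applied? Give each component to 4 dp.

F = (2.0000, -2.3000, -2.7000)
τ = (0.1500, 0.0100, -0.0600)

Δω = ω₁−ω₀ = (0.15360000, -0.00133333, -0.01875000)
I·α + gyro = (0.1500, 0.0100, -0.0600)
v₁ − v₀ = (0.20000000, -0.23000000, -0.27000000)
m·(v₁−v₀)/dt = (2.0000, -2.3000, -2.7000)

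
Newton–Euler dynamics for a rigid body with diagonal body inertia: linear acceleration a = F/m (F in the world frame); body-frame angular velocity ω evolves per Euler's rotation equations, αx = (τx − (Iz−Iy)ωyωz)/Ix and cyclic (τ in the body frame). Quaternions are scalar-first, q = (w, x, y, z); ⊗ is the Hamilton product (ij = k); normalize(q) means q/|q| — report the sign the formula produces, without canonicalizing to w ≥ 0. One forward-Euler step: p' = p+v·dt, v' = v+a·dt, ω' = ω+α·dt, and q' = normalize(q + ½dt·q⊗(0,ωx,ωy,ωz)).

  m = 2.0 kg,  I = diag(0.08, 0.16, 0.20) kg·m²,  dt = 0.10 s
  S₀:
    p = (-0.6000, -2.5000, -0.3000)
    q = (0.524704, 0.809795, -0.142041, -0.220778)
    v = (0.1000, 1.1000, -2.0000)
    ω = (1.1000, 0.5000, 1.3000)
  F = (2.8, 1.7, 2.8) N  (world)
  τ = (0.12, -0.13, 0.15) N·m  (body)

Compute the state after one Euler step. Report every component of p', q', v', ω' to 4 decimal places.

p' = p + v·dt = (-0.5900, -2.3900, -0.5000)
v + (F/m)dt = (0.2400, 1.1850, -1.8600)
(τ − ω×Iω)/I = (1.1750, 0.2600, 0.5300)
ω + α·dt = (1.2175, 0.5260, 1.3530)
Hamilton product q⊗(0,ω) = (-0.5327426, 0.5029101, -1.0332373, 1.2432578)
q' = normalize(q + ½dt·q⊗(0,ω)) = (0.4961, 0.8317, -0.1929, -0.1580)

p' = (-0.5900, -2.3900, -0.5000)
q' = (0.4961, 0.8317, -0.1929, -0.1580)
v' = (0.2400, 1.1850, -1.8600)
ω' = (1.2175, 0.5260, 1.3530)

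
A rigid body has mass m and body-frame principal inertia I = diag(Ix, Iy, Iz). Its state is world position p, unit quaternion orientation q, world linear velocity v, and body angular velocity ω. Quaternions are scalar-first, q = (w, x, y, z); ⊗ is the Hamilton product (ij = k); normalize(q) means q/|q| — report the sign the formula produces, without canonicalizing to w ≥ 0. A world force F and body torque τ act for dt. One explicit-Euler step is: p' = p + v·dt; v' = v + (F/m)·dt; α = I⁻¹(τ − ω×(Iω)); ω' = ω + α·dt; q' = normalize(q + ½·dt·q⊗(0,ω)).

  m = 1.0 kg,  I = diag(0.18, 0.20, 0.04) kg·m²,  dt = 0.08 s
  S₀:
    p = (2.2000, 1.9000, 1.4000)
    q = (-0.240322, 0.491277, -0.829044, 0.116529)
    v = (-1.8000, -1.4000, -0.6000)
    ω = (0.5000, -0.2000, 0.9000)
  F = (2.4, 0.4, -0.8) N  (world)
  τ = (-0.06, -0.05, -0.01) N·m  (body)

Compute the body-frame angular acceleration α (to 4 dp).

α = (-0.4933, -0.5650, -0.2000)

precession coupling ω×(Iω) = (0.0288, 0.0630, -0.0020)
angular accel α = (-0.4933, -0.5650, -0.2000)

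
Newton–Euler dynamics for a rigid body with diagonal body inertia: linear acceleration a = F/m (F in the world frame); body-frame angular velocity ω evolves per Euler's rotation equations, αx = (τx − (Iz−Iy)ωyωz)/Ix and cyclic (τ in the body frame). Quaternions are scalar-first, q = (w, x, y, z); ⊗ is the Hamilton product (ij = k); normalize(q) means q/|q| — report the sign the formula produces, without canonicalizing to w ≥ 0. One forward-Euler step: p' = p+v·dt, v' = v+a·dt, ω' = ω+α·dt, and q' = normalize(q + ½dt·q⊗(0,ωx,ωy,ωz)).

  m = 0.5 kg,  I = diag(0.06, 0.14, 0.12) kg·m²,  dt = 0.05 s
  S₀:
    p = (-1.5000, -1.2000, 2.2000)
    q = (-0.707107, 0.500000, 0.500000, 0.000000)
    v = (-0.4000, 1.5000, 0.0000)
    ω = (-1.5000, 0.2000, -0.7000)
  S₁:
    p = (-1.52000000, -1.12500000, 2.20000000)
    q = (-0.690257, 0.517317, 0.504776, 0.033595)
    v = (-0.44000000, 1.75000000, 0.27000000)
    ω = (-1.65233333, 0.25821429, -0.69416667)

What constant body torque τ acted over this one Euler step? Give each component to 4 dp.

Δω = ω₁−ω₀ = (-0.15233333, 0.05821429, 0.00583333)
τ = I·(Δω/dt) + ω₀×(Iω₀) = (-0.1800, 0.1000, -0.0100)

τ = (-0.1800, 0.1000, -0.0100)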